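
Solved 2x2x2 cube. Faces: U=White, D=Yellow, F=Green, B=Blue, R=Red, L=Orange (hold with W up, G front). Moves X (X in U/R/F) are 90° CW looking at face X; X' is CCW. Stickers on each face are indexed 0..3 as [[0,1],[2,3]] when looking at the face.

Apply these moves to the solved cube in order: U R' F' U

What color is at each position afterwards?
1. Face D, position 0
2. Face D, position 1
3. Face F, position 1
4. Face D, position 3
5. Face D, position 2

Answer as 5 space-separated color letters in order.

After move 1 (U): U=WWWW F=RRGG R=BBRR B=OOBB L=GGOO
After move 2 (R'): R=BRBR U=WBWO F=RWGW D=YRYG B=YOYB
After move 3 (F'): F=WWRG U=WBBB R=RRYR D=GOYG L=GOOW
After move 4 (U): U=BWBB F=RRRG R=YOYR B=GOYB L=WWOW
Query 1: D[0] = G
Query 2: D[1] = O
Query 3: F[1] = R
Query 4: D[3] = G
Query 5: D[2] = Y

Answer: G O R G Y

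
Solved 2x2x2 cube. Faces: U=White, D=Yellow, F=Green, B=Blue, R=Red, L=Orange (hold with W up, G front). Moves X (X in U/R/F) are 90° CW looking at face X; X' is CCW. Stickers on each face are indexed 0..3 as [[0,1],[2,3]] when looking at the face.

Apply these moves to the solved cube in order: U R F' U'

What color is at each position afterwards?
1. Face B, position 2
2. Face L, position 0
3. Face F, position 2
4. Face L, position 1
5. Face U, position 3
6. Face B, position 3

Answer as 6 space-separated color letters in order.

After move 1 (U): U=WWWW F=RRGG R=BBRR B=OOBB L=GGOO
After move 2 (R): R=RBRB U=WRWG F=RYGY D=YBYO B=WOWB
After move 3 (F'): F=YYRG U=WRRR R=BBYB D=GOYO L=GGOW
After move 4 (U'): U=RRWR F=GGRG R=YYYB B=BBWB L=WOOW
Query 1: B[2] = W
Query 2: L[0] = W
Query 3: F[2] = R
Query 4: L[1] = O
Query 5: U[3] = R
Query 6: B[3] = B

Answer: W W R O R B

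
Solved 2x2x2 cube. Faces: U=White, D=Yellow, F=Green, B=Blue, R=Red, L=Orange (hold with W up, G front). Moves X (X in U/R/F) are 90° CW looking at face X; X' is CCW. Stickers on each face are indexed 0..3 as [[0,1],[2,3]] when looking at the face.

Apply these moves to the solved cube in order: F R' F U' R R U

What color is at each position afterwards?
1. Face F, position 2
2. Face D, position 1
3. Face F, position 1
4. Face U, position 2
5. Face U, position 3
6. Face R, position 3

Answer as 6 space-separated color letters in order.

After move 1 (F): F=GGGG U=WWOO R=WRWR D=RRYY L=OYOY
After move 2 (R'): R=RRWW U=WBOB F=GWGO D=RGYG B=YBRB
After move 3 (F): F=GGOW U=WBYY R=ORBW D=WRYG L=OROG
After move 4 (U'): U=BYWY F=OROW R=GGBW B=ORRB L=YBOG
After move 5 (R): R=BGWG U=BRWW F=OROG D=WRYO B=YRYB
After move 6 (R): R=WBGG U=BRWG F=OROO D=WYYY B=WRRB
After move 7 (U): U=WBGR F=WBOO R=WRGG B=YBRB L=OROG
Query 1: F[2] = O
Query 2: D[1] = Y
Query 3: F[1] = B
Query 4: U[2] = G
Query 5: U[3] = R
Query 6: R[3] = G

Answer: O Y B G R G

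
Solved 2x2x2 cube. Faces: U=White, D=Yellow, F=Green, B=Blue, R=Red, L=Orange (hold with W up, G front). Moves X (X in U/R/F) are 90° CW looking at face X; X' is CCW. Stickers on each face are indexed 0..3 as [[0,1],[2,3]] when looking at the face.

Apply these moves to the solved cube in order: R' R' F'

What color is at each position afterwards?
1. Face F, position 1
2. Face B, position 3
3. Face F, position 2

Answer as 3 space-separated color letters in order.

Answer: B B G

Derivation:
After move 1 (R'): R=RRRR U=WBWB F=GWGW D=YGYG B=YBYB
After move 2 (R'): R=RRRR U=WYWY F=GBGB D=YWYW B=GBGB
After move 3 (F'): F=BBGG U=WYRR R=WRYR D=OOYW L=OYOW
Query 1: F[1] = B
Query 2: B[3] = B
Query 3: F[2] = G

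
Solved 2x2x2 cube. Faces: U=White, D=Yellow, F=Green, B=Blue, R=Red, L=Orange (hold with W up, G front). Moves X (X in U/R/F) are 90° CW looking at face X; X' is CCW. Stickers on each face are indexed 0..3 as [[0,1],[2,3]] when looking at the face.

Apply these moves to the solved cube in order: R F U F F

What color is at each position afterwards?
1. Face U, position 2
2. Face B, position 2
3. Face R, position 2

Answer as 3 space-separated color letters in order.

Answer: R W G

Derivation:
After move 1 (R): R=RRRR U=WGWG F=GYGY D=YBYB B=WBWB
After move 2 (F): F=GGYY U=WGOO R=WRGR D=RRYB L=OYOB
After move 3 (U): U=OWOG F=WRYY R=WBGR B=OYWB L=GGOB
After move 4 (F): F=YWYR U=OWBG R=OBGR D=GWYB L=GROR
After move 5 (F): F=YYRW U=OWRR R=BBGR D=GOYB L=GGOW
Query 1: U[2] = R
Query 2: B[2] = W
Query 3: R[2] = G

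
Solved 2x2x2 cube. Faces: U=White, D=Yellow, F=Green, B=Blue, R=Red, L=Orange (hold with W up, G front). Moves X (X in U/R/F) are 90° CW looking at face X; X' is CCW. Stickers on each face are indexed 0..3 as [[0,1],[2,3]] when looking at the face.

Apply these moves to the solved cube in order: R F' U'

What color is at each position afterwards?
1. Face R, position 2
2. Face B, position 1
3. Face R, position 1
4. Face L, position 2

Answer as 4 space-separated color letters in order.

Answer: Y R Y O

Derivation:
After move 1 (R): R=RRRR U=WGWG F=GYGY D=YBYB B=WBWB
After move 2 (F'): F=YYGG U=WGRR R=BRYR D=OOYB L=OGOW
After move 3 (U'): U=GRWR F=OGGG R=YYYR B=BRWB L=WBOW
Query 1: R[2] = Y
Query 2: B[1] = R
Query 3: R[1] = Y
Query 4: L[2] = O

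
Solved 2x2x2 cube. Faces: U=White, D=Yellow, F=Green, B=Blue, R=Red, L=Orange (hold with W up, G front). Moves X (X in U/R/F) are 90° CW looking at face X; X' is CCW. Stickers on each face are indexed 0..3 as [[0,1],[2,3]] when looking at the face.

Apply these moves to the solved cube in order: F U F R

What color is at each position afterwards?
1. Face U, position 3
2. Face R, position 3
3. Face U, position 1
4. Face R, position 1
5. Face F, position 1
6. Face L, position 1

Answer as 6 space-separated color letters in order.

Answer: R B W O B R

Derivation:
After move 1 (F): F=GGGG U=WWOO R=WRWR D=RRYY L=OYOY
After move 2 (U): U=OWOW F=WRGG R=BBWR B=OYBB L=GGOY
After move 3 (F): F=GWGR U=OWYG R=OBWR D=WBYY L=GROR
After move 4 (R): R=WORB U=OWYR F=GBGY D=WBYO B=GYWB
Query 1: U[3] = R
Query 2: R[3] = B
Query 3: U[1] = W
Query 4: R[1] = O
Query 5: F[1] = B
Query 6: L[1] = R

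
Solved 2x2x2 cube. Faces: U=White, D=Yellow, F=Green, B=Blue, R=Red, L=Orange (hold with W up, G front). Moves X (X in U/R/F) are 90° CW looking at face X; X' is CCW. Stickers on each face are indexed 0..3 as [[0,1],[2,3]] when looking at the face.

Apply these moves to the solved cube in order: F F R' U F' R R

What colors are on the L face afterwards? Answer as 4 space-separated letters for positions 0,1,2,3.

After move 1 (F): F=GGGG U=WWOO R=WRWR D=RRYY L=OYOY
After move 2 (F): F=GGGG U=WWYY R=OROR D=WWYY L=OROR
After move 3 (R'): R=RROO U=WBYB F=GWGY D=WGYG B=YBWB
After move 4 (U): U=YWBB F=RRGY R=YBOO B=ORWB L=GWOR
After move 5 (F'): F=RYRG U=YWYO R=GBWO D=WRYG L=GBOB
After move 6 (R): R=WGOB U=YYYG F=RRRG D=WWYO B=ORWB
After move 7 (R): R=OWBG U=YRYG F=RWRO D=WWYO B=GRYB
Query: L face = GBOB

Answer: G B O B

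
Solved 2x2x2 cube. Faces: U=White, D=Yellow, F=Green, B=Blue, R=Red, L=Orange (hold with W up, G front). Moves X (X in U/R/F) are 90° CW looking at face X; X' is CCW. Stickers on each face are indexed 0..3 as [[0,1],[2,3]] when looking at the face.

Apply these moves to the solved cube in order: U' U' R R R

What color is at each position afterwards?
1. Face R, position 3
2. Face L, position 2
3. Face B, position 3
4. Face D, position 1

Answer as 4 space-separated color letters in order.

After move 1 (U'): U=WWWW F=OOGG R=GGRR B=RRBB L=BBOO
After move 2 (U'): U=WWWW F=BBGG R=OORR B=GGBB L=RROO
After move 3 (R): R=RORO U=WBWG F=BYGY D=YBYG B=WGWB
After move 4 (R): R=RROO U=WYWY F=BBGG D=YWYW B=GGBB
After move 5 (R): R=OROR U=WBWG F=BWGW D=YBYG B=YGYB
Query 1: R[3] = R
Query 2: L[2] = O
Query 3: B[3] = B
Query 4: D[1] = B

Answer: R O B B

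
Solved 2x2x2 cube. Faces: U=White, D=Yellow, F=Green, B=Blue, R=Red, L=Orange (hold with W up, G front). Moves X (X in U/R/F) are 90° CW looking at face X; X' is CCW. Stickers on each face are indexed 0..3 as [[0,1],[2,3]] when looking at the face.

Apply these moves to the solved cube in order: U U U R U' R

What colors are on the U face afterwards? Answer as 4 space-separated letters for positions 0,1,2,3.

After move 1 (U): U=WWWW F=RRGG R=BBRR B=OOBB L=GGOO
After move 2 (U): U=WWWW F=BBGG R=OORR B=GGBB L=RROO
After move 3 (U): U=WWWW F=OOGG R=GGRR B=RRBB L=BBOO
After move 4 (R): R=RGRG U=WOWG F=OYGY D=YBYR B=WRWB
After move 5 (U'): U=OGWW F=BBGY R=OYRG B=RGWB L=WROO
After move 6 (R): R=ROGY U=OBWY F=BBGR D=YWYR B=WGGB
Query: U face = OBWY

Answer: O B W Y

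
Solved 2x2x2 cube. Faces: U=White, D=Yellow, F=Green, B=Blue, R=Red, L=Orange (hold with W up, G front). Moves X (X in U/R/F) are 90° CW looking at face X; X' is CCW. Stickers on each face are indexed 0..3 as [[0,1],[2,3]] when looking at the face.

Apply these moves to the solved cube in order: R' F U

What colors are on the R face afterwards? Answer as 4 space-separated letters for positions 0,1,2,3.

After move 1 (R'): R=RRRR U=WBWB F=GWGW D=YGYG B=YBYB
After move 2 (F): F=GGWW U=WBOO R=WRBR D=RRYG L=OYOG
After move 3 (U): U=OWOB F=WRWW R=YBBR B=OYYB L=GGOG
Query: R face = YBBR

Answer: Y B B R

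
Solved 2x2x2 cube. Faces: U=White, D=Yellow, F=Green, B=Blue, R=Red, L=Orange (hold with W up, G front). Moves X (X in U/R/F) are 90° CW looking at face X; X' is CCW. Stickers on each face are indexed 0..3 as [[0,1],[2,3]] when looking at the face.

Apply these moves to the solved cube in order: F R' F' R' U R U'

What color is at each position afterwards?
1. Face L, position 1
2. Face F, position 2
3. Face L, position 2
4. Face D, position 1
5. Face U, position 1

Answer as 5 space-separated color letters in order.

After move 1 (F): F=GGGG U=WWOO R=WRWR D=RRYY L=OYOY
After move 2 (R'): R=RRWW U=WBOB F=GWGO D=RGYG B=YBRB
After move 3 (F'): F=WOGG U=WBRW R=GRRW D=YYYG L=OBOO
After move 4 (R'): R=RWGR U=WRRY F=WBGW D=YOYG B=GBYB
After move 5 (U): U=RWYR F=RWGW R=GBGR B=OBYB L=WBOO
After move 6 (R): R=GGRB U=RWYW F=ROGG D=YYYO B=RBWB
After move 7 (U'): U=WWRY F=WBGG R=RORB B=GGWB L=RBOO
Query 1: L[1] = B
Query 2: F[2] = G
Query 3: L[2] = O
Query 4: D[1] = Y
Query 5: U[1] = W

Answer: B G O Y W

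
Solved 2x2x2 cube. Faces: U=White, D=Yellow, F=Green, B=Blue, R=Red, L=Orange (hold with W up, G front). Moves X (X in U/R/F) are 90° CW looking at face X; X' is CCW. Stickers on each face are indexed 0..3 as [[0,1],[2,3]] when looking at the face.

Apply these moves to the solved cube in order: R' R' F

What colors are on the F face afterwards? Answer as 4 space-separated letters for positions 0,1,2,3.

Answer: G G B B

Derivation:
After move 1 (R'): R=RRRR U=WBWB F=GWGW D=YGYG B=YBYB
After move 2 (R'): R=RRRR U=WYWY F=GBGB D=YWYW B=GBGB
After move 3 (F): F=GGBB U=WYOO R=WRYR D=RRYW L=OYOW
Query: F face = GGBB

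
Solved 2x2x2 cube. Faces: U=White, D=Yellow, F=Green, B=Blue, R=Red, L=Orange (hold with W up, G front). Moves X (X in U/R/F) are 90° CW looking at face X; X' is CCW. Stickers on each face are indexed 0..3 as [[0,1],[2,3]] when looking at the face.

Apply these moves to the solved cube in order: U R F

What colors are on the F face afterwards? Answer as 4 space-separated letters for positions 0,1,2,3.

Answer: G R Y Y

Derivation:
After move 1 (U): U=WWWW F=RRGG R=BBRR B=OOBB L=GGOO
After move 2 (R): R=RBRB U=WRWG F=RYGY D=YBYO B=WOWB
After move 3 (F): F=GRYY U=WROG R=WBGB D=RRYO L=GYOB
Query: F face = GRYY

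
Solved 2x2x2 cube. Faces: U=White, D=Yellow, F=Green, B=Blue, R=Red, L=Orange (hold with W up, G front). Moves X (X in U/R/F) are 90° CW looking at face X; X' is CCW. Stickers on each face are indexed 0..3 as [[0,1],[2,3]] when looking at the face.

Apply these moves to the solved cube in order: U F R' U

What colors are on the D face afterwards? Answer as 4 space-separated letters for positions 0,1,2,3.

After move 1 (U): U=WWWW F=RRGG R=BBRR B=OOBB L=GGOO
After move 2 (F): F=GRGR U=WWOG R=WBWR D=RBYY L=GYOY
After move 3 (R'): R=BRWW U=WBOO F=GWGG D=RRYR B=YOBB
After move 4 (U): U=OWOB F=BRGG R=YOWW B=GYBB L=GWOY
Query: D face = RRYR

Answer: R R Y R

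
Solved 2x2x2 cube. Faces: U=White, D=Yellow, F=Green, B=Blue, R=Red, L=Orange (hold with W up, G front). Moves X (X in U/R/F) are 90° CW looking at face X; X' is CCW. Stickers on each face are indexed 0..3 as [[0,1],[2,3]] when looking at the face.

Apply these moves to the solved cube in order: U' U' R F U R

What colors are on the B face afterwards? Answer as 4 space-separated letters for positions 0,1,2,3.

Answer: B Y W B

Derivation:
After move 1 (U'): U=WWWW F=OOGG R=GGRR B=RRBB L=BBOO
After move 2 (U'): U=WWWW F=BBGG R=OORR B=GGBB L=RROO
After move 3 (R): R=RORO U=WBWG F=BYGY D=YBYG B=WGWB
After move 4 (F): F=GBYY U=WBOR R=WOGO D=RRYG L=RYOB
After move 5 (U): U=OWRB F=WOYY R=WGGO B=RYWB L=GBOB
After move 6 (R): R=GWOG U=OORY F=WRYG D=RWYR B=BYWB
Query: B face = BYWB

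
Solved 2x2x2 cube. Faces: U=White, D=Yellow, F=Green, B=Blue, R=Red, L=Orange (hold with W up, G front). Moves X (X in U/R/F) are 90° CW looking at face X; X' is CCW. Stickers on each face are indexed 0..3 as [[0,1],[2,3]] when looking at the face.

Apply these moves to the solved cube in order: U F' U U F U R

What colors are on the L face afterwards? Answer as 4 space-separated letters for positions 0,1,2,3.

After move 1 (U): U=WWWW F=RRGG R=BBRR B=OOBB L=GGOO
After move 2 (F'): F=RGRG U=WWBR R=YBYR D=GOYY L=GWOW
After move 3 (U): U=BWRW F=YBRG R=OOYR B=GWBB L=RGOW
After move 4 (U): U=RBWW F=OORG R=GWYR B=RGBB L=YBOW
After move 5 (F): F=ROGO U=RBWB R=WWWR D=YGYY L=YGOO
After move 6 (U): U=WRBB F=WWGO R=RGWR B=YGBB L=ROOO
After move 7 (R): R=WRRG U=WWBO F=WGGY D=YBYY B=BGRB
Query: L face = ROOO

Answer: R O O O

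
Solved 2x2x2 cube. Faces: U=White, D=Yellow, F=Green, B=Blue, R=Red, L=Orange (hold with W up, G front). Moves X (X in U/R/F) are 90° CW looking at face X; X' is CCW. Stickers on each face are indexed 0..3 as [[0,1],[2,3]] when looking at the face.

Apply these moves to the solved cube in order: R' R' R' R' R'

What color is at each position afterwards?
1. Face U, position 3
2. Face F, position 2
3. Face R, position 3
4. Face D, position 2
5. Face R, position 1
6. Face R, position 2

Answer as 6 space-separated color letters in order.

Answer: B G R Y R R

Derivation:
After move 1 (R'): R=RRRR U=WBWB F=GWGW D=YGYG B=YBYB
After move 2 (R'): R=RRRR U=WYWY F=GBGB D=YWYW B=GBGB
After move 3 (R'): R=RRRR U=WGWG F=GYGY D=YBYB B=WBWB
After move 4 (R'): R=RRRR U=WWWW F=GGGG D=YYYY B=BBBB
After move 5 (R'): R=RRRR U=WBWB F=GWGW D=YGYG B=YBYB
Query 1: U[3] = B
Query 2: F[2] = G
Query 3: R[3] = R
Query 4: D[2] = Y
Query 5: R[1] = R
Query 6: R[2] = R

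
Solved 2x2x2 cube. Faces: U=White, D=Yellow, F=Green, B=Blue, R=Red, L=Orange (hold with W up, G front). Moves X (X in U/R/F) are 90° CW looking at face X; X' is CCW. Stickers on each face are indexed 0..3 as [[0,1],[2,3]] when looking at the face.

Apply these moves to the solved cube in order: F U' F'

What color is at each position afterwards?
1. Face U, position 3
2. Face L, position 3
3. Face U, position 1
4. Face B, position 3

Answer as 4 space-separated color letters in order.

Answer: W W O B

Derivation:
After move 1 (F): F=GGGG U=WWOO R=WRWR D=RRYY L=OYOY
After move 2 (U'): U=WOWO F=OYGG R=GGWR B=WRBB L=BBOY
After move 3 (F'): F=YGOG U=WOGW R=RGRR D=BYYY L=BOOW
Query 1: U[3] = W
Query 2: L[3] = W
Query 3: U[1] = O
Query 4: B[3] = B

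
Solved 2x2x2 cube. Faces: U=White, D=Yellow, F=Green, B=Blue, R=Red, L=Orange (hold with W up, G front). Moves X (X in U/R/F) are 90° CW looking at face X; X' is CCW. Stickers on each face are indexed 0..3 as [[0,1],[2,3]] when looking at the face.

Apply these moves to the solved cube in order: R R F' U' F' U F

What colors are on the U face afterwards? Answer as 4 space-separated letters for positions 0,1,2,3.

After move 1 (R): R=RRRR U=WGWG F=GYGY D=YBYB B=WBWB
After move 2 (R): R=RRRR U=WYWY F=GBGB D=YWYW B=GBGB
After move 3 (F'): F=BBGG U=WYRR R=WRYR D=OOYW L=OYOW
After move 4 (U'): U=YRWR F=OYGG R=BBYR B=WRGB L=GBOW
After move 5 (F'): F=YGOG U=YRBY R=OBOR D=BWYW L=GROW
After move 6 (U): U=BYYR F=OBOG R=WROR B=GRGB L=YGOW
After move 7 (F): F=OOGB U=BYWG R=YRRR D=OWYW L=YBOW
Query: U face = BYWG

Answer: B Y W G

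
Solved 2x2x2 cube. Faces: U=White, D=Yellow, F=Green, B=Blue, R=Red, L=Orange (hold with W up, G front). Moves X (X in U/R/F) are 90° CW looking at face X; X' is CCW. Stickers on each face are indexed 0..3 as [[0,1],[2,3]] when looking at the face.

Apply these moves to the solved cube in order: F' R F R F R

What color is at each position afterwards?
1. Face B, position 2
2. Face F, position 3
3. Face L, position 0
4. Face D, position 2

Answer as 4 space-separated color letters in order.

Answer: G R O Y

Derivation:
After move 1 (F'): F=GGGG U=WWRR R=YRYR D=OOYY L=OWOW
After move 2 (R): R=YYRR U=WGRG F=GOGY D=OBYB B=RBWB
After move 3 (F): F=GGYO U=WGWW R=RYGR D=RYYB L=OOOB
After move 4 (R): R=GRRY U=WGWO F=GYYB D=RWYR B=WBGB
After move 5 (F): F=YGBY U=WGBO R=WROY D=RGYR L=OROW
After move 6 (R): R=OWYR U=WGBY F=YGBR D=RGYW B=OBGB
Query 1: B[2] = G
Query 2: F[3] = R
Query 3: L[0] = O
Query 4: D[2] = Y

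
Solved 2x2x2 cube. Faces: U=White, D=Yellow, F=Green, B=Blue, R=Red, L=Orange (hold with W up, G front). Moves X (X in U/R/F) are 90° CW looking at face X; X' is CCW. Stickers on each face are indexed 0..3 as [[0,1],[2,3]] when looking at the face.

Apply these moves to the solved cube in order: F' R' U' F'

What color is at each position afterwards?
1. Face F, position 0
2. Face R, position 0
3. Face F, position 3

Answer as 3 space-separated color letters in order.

Answer: W G G

Derivation:
After move 1 (F'): F=GGGG U=WWRR R=YRYR D=OOYY L=OWOW
After move 2 (R'): R=RRYY U=WBRB F=GWGR D=OGYG B=YBOB
After move 3 (U'): U=BBWR F=OWGR R=GWYY B=RROB L=YBOW
After move 4 (F'): F=WROG U=BBGY R=GWOY D=BWYG L=YROW
Query 1: F[0] = W
Query 2: R[0] = G
Query 3: F[3] = G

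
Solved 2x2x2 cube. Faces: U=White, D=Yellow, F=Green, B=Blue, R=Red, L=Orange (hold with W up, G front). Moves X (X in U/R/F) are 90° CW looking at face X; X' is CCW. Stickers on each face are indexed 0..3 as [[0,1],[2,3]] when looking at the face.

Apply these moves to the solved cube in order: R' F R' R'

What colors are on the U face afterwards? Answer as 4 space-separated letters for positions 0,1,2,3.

Answer: W R O G

Derivation:
After move 1 (R'): R=RRRR U=WBWB F=GWGW D=YGYG B=YBYB
After move 2 (F): F=GGWW U=WBOO R=WRBR D=RRYG L=OYOG
After move 3 (R'): R=RRWB U=WYOY F=GBWO D=RGYW B=GBRB
After move 4 (R'): R=RBRW U=WROG F=GYWY D=RBYO B=WBGB
Query: U face = WROG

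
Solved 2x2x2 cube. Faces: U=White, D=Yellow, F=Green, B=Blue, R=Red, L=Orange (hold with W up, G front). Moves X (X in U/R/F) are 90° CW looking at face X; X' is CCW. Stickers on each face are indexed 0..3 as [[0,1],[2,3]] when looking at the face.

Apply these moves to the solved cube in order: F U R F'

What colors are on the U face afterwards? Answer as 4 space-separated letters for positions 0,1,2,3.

After move 1 (F): F=GGGG U=WWOO R=WRWR D=RRYY L=OYOY
After move 2 (U): U=OWOW F=WRGG R=BBWR B=OYBB L=GGOY
After move 3 (R): R=WBRB U=OROG F=WRGY D=RBYO B=WYWB
After move 4 (F'): F=RYWG U=ORWR R=BBRB D=GYYO L=GGOO
Query: U face = ORWR

Answer: O R W R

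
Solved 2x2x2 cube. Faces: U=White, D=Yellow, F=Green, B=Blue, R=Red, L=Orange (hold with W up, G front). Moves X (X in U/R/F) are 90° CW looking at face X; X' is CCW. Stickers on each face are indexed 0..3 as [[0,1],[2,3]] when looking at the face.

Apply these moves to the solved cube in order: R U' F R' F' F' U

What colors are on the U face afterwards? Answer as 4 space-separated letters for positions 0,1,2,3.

Answer: O G R W

Derivation:
After move 1 (R): R=RRRR U=WGWG F=GYGY D=YBYB B=WBWB
After move 2 (U'): U=GGWW F=OOGY R=GYRR B=RRWB L=WBOO
After move 3 (F): F=GOYO U=GGOB R=WYWR D=RGYB L=WYOB
After move 4 (R'): R=YRWW U=GWOR F=GGYB D=ROYO B=BRGB
After move 5 (F'): F=GBGY U=GWYW R=ORRW D=YBYO L=WROO
After move 6 (F'): F=BYGG U=GWOR R=BRYW D=ROYO L=WWOY
After move 7 (U): U=OGRW F=BRGG R=BRYW B=WWGB L=BYOY
Query: U face = OGRW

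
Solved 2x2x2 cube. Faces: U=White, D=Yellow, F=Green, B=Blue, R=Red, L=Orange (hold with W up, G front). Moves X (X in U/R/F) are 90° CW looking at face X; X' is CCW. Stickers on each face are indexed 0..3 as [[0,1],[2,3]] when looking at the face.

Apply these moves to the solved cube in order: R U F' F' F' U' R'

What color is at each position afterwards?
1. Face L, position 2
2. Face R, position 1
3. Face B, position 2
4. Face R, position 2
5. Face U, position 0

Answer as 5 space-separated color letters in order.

Answer: O R W G W

Derivation:
After move 1 (R): R=RRRR U=WGWG F=GYGY D=YBYB B=WBWB
After move 2 (U): U=WWGG F=RRGY R=WBRR B=OOWB L=GYOO
After move 3 (F'): F=RYRG U=WWWR R=BBYR D=YOYB L=GGOG
After move 4 (F'): F=YGRR U=WWBY R=OBYR D=GGYB L=GROW
After move 5 (F'): F=GRYR U=WWOY R=GBGR D=RWYB L=GYOB
After move 6 (U'): U=WYWO F=GYYR R=GRGR B=GBWB L=OOOB
After move 7 (R'): R=RRGG U=WWWG F=GYYO D=RYYR B=BBWB
Query 1: L[2] = O
Query 2: R[1] = R
Query 3: B[2] = W
Query 4: R[2] = G
Query 5: U[0] = W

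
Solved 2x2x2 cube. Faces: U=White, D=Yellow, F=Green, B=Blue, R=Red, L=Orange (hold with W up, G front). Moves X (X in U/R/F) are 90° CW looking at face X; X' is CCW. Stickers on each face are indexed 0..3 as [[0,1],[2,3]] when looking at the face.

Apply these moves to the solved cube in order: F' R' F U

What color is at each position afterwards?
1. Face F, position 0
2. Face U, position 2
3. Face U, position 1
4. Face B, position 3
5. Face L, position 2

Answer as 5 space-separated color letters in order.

Answer: R W W B O

Derivation:
After move 1 (F'): F=GGGG U=WWRR R=YRYR D=OOYY L=OWOW
After move 2 (R'): R=RRYY U=WBRB F=GWGR D=OGYG B=YBOB
After move 3 (F): F=GGRW U=WBWW R=RRBY D=YRYG L=OOOG
After move 4 (U): U=WWWB F=RRRW R=YBBY B=OOOB L=GGOG
Query 1: F[0] = R
Query 2: U[2] = W
Query 3: U[1] = W
Query 4: B[3] = B
Query 5: L[2] = O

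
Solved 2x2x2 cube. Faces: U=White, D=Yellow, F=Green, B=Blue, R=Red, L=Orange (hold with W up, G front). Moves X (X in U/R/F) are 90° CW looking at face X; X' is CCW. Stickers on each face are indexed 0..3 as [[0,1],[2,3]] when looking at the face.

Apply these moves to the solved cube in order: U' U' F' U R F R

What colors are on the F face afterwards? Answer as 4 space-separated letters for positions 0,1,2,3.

Answer: B Y Y R

Derivation:
After move 1 (U'): U=WWWW F=OOGG R=GGRR B=RRBB L=BBOO
After move 2 (U'): U=WWWW F=BBGG R=OORR B=GGBB L=RROO
After move 3 (F'): F=BGBG U=WWOR R=YOYR D=ROYY L=RWOW
After move 4 (U): U=OWRW F=YOBG R=GGYR B=RWBB L=BGOW
After move 5 (R): R=YGRG U=OORG F=YOBY D=RBYR B=WWWB
After move 6 (F): F=BYYO U=OOWG R=RGGG D=RYYR L=BROB
After move 7 (R): R=GRGG U=OYWO F=BYYR D=RWYW B=GWOB
Query: F face = BYYR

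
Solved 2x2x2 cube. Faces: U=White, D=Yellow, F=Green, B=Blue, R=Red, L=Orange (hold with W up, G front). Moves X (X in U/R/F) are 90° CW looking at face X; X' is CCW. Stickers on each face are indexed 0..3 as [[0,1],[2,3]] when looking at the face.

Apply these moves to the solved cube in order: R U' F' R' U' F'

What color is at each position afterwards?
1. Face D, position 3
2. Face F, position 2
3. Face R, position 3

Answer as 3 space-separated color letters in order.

Answer: G W Y

Derivation:
After move 1 (R): R=RRRR U=WGWG F=GYGY D=YBYB B=WBWB
After move 2 (U'): U=GGWW F=OOGY R=GYRR B=RRWB L=WBOO
After move 3 (F'): F=OYOG U=GGGR R=BYYR D=BOYB L=WWOW
After move 4 (R'): R=YRBY U=GWGR F=OGOR D=BYYG B=BROB
After move 5 (U'): U=WRGG F=WWOR R=OGBY B=YROB L=BROW
After move 6 (F'): F=WRWO U=WROB R=YGBY D=RWYG L=BGOG
Query 1: D[3] = G
Query 2: F[2] = W
Query 3: R[3] = Y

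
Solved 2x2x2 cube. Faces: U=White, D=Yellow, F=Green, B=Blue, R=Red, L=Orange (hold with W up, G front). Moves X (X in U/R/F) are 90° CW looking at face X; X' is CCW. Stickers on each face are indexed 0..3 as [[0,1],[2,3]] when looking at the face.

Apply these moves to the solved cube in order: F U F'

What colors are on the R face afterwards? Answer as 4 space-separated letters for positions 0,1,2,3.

Answer: R B R R

Derivation:
After move 1 (F): F=GGGG U=WWOO R=WRWR D=RRYY L=OYOY
After move 2 (U): U=OWOW F=WRGG R=BBWR B=OYBB L=GGOY
After move 3 (F'): F=RGWG U=OWBW R=RBRR D=GYYY L=GWOO
Query: R face = RBRR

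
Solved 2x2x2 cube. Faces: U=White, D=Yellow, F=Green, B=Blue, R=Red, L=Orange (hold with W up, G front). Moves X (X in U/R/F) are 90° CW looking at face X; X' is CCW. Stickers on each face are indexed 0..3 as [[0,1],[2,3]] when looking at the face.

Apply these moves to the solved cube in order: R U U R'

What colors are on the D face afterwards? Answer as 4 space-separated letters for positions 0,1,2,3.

After move 1 (R): R=RRRR U=WGWG F=GYGY D=YBYB B=WBWB
After move 2 (U): U=WWGG F=RRGY R=WBRR B=OOWB L=GYOO
After move 3 (U): U=GWGW F=WBGY R=OORR B=GYWB L=RROO
After move 4 (R'): R=OROR U=GWGG F=WWGW D=YBYY B=BYBB
Query: D face = YBYY

Answer: Y B Y Y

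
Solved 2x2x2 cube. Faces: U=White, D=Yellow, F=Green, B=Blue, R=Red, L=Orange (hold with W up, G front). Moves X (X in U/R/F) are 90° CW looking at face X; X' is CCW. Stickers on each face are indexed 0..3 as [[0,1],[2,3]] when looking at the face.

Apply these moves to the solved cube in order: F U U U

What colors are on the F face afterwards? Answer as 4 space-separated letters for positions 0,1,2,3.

Answer: O Y G G

Derivation:
After move 1 (F): F=GGGG U=WWOO R=WRWR D=RRYY L=OYOY
After move 2 (U): U=OWOW F=WRGG R=BBWR B=OYBB L=GGOY
After move 3 (U): U=OOWW F=BBGG R=OYWR B=GGBB L=WROY
After move 4 (U): U=WOWO F=OYGG R=GGWR B=WRBB L=BBOY
Query: F face = OYGG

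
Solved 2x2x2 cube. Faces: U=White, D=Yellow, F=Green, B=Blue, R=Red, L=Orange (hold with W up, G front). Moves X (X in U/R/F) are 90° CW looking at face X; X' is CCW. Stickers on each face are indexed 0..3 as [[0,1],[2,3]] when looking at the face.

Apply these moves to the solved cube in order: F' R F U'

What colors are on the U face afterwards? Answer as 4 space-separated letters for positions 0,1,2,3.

After move 1 (F'): F=GGGG U=WWRR R=YRYR D=OOYY L=OWOW
After move 2 (R): R=YYRR U=WGRG F=GOGY D=OBYB B=RBWB
After move 3 (F): F=GGYO U=WGWW R=RYGR D=RYYB L=OOOB
After move 4 (U'): U=GWWW F=OOYO R=GGGR B=RYWB L=RBOB
Query: U face = GWWW

Answer: G W W W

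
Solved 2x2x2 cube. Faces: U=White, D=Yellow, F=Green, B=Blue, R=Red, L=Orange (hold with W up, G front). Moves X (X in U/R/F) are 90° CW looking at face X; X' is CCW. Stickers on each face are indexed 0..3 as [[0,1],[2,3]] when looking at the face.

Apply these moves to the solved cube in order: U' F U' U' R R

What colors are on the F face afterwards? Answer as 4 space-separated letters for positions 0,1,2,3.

After move 1 (U'): U=WWWW F=OOGG R=GGRR B=RRBB L=BBOO
After move 2 (F): F=GOGO U=WWOB R=WGWR D=RGYY L=BYOY
After move 3 (U'): U=WBWO F=BYGO R=GOWR B=WGBB L=RROY
After move 4 (U'): U=BOWW F=RRGO R=BYWR B=GOBB L=WGOY
After move 5 (R): R=WBRY U=BRWO F=RGGY D=RBYG B=WOOB
After move 6 (R): R=RWYB U=BGWY F=RBGG D=ROYW B=OORB
Query: F face = RBGG

Answer: R B G G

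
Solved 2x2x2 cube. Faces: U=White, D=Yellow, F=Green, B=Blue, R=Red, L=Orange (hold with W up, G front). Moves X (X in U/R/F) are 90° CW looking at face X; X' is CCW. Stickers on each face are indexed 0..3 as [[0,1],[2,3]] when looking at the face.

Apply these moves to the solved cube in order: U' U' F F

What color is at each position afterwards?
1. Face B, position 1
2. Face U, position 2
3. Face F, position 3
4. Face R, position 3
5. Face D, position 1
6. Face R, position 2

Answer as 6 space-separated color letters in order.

After move 1 (U'): U=WWWW F=OOGG R=GGRR B=RRBB L=BBOO
After move 2 (U'): U=WWWW F=BBGG R=OORR B=GGBB L=RROO
After move 3 (F): F=GBGB U=WWOR R=WOWR D=ROYY L=RYOY
After move 4 (F): F=GGBB U=WWYY R=OORR D=WWYY L=RROO
Query 1: B[1] = G
Query 2: U[2] = Y
Query 3: F[3] = B
Query 4: R[3] = R
Query 5: D[1] = W
Query 6: R[2] = R

Answer: G Y B R W R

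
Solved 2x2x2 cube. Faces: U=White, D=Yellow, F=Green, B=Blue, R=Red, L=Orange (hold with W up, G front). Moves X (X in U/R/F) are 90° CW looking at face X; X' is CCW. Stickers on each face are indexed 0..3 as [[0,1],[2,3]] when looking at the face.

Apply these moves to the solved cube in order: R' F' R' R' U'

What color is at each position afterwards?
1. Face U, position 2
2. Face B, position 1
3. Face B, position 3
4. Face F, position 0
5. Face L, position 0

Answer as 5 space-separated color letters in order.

After move 1 (R'): R=RRRR U=WBWB F=GWGW D=YGYG B=YBYB
After move 2 (F'): F=WWGG U=WBRR R=GRYR D=OOYG L=OBOW
After move 3 (R'): R=RRGY U=WYRY F=WBGR D=OWYG B=GBOB
After move 4 (R'): R=RYRG U=WORG F=WYGY D=OBYR B=GBWB
After move 5 (U'): U=OGWR F=OBGY R=WYRG B=RYWB L=GBOW
Query 1: U[2] = W
Query 2: B[1] = Y
Query 3: B[3] = B
Query 4: F[0] = O
Query 5: L[0] = G

Answer: W Y B O G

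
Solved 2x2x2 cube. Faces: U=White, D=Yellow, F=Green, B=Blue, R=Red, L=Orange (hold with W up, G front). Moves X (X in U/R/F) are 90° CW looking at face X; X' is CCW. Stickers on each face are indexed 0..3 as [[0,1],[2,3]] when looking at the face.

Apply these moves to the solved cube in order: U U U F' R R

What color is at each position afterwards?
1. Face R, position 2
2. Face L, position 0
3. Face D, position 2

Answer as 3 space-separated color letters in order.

After move 1 (U): U=WWWW F=RRGG R=BBRR B=OOBB L=GGOO
After move 2 (U): U=WWWW F=BBGG R=OORR B=GGBB L=RROO
After move 3 (U): U=WWWW F=OOGG R=GGRR B=RRBB L=BBOO
After move 4 (F'): F=OGOG U=WWGR R=YGYR D=BOYY L=BWOW
After move 5 (R): R=YYRG U=WGGG F=OOOY D=BBYR B=RRWB
After move 6 (R): R=RYGY U=WOGY F=OBOR D=BWYR B=GRGB
Query 1: R[2] = G
Query 2: L[0] = B
Query 3: D[2] = Y

Answer: G B Y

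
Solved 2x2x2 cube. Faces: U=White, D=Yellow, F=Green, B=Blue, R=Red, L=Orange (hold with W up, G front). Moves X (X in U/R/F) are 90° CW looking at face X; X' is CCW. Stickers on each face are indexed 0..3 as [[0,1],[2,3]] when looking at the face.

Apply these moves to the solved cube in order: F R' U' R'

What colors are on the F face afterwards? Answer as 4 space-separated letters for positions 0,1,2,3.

After move 1 (F): F=GGGG U=WWOO R=WRWR D=RRYY L=OYOY
After move 2 (R'): R=RRWW U=WBOB F=GWGO D=RGYG B=YBRB
After move 3 (U'): U=BBWO F=OYGO R=GWWW B=RRRB L=YBOY
After move 4 (R'): R=WWGW U=BRWR F=OBGO D=RYYO B=GRGB
Query: F face = OBGO

Answer: O B G O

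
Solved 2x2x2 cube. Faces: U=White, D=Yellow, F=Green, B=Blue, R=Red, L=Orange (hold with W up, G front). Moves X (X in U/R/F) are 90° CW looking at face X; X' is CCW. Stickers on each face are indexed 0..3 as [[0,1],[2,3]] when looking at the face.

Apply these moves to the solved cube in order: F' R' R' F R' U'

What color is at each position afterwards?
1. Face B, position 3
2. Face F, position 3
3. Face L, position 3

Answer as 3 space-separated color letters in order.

Answer: B W W

Derivation:
After move 1 (F'): F=GGGG U=WWRR R=YRYR D=OOYY L=OWOW
After move 2 (R'): R=RRYY U=WBRB F=GWGR D=OGYG B=YBOB
After move 3 (R'): R=RYRY U=WORY F=GBGB D=OWYR B=GBGB
After move 4 (F): F=GGBB U=WOWW R=RYYY D=RRYR L=OOOW
After move 5 (R'): R=YYRY U=WGWG F=GOBW D=RGYB B=RBRB
After move 6 (U'): U=GGWW F=OOBW R=GORY B=YYRB L=RBOW
Query 1: B[3] = B
Query 2: F[3] = W
Query 3: L[3] = W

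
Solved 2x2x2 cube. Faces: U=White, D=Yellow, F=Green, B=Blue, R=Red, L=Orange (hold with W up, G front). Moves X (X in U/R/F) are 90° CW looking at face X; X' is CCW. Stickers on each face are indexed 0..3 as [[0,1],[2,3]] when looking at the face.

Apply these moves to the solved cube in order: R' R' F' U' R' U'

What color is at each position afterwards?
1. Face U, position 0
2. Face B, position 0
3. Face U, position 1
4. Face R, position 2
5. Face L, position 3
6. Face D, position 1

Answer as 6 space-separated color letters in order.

After move 1 (R'): R=RRRR U=WBWB F=GWGW D=YGYG B=YBYB
After move 2 (R'): R=RRRR U=WYWY F=GBGB D=YWYW B=GBGB
After move 3 (F'): F=BBGG U=WYRR R=WRYR D=OOYW L=OYOW
After move 4 (U'): U=YRWR F=OYGG R=BBYR B=WRGB L=GBOW
After move 5 (R'): R=BRBY U=YGWW F=ORGR D=OYYG B=WROB
After move 6 (U'): U=GWYW F=GBGR R=ORBY B=BROB L=WROW
Query 1: U[0] = G
Query 2: B[0] = B
Query 3: U[1] = W
Query 4: R[2] = B
Query 5: L[3] = W
Query 6: D[1] = Y

Answer: G B W B W Y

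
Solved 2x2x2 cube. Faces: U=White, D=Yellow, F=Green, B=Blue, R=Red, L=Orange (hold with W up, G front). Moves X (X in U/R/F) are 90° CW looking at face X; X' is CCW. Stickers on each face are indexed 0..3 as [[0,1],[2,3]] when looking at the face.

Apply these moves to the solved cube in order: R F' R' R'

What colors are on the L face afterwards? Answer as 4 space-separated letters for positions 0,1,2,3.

After move 1 (R): R=RRRR U=WGWG F=GYGY D=YBYB B=WBWB
After move 2 (F'): F=YYGG U=WGRR R=BRYR D=OOYB L=OGOW
After move 3 (R'): R=RRBY U=WWRW F=YGGR D=OYYG B=BBOB
After move 4 (R'): R=RYRB U=WORB F=YWGW D=OGYR B=GBYB
Query: L face = OGOW

Answer: O G O W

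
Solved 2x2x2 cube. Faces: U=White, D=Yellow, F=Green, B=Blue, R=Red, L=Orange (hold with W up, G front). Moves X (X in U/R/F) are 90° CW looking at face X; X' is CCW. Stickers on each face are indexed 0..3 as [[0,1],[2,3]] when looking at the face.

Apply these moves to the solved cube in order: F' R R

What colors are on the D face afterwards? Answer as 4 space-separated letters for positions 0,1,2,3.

After move 1 (F'): F=GGGG U=WWRR R=YRYR D=OOYY L=OWOW
After move 2 (R): R=YYRR U=WGRG F=GOGY D=OBYB B=RBWB
After move 3 (R): R=RYRY U=WORY F=GBGB D=OWYR B=GBGB
Query: D face = OWYR

Answer: O W Y R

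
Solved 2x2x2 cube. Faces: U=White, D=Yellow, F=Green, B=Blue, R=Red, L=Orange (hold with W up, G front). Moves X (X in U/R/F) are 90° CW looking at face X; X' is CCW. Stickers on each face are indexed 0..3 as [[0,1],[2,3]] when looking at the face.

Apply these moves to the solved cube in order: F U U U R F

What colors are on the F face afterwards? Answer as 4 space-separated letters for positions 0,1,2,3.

After move 1 (F): F=GGGG U=WWOO R=WRWR D=RRYY L=OYOY
After move 2 (U): U=OWOW F=WRGG R=BBWR B=OYBB L=GGOY
After move 3 (U): U=OOWW F=BBGG R=OYWR B=GGBB L=WROY
After move 4 (U): U=WOWO F=OYGG R=GGWR B=WRBB L=BBOY
After move 5 (R): R=WGRG U=WYWG F=ORGY D=RBYW B=OROB
After move 6 (F): F=GOYR U=WYYB R=WGGG D=RWYW L=BROB
Query: F face = GOYR

Answer: G O Y R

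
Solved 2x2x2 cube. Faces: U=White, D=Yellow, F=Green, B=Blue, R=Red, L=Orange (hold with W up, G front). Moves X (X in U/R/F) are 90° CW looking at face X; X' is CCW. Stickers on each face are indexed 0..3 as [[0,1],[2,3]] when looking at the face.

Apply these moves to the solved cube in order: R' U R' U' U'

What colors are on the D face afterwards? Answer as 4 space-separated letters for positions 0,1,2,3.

Answer: Y R Y W

Derivation:
After move 1 (R'): R=RRRR U=WBWB F=GWGW D=YGYG B=YBYB
After move 2 (U): U=WWBB F=RRGW R=YBRR B=OOYB L=GWOO
After move 3 (R'): R=BRYR U=WYBO F=RWGB D=YRYW B=GOGB
After move 4 (U'): U=YOWB F=GWGB R=RWYR B=BRGB L=GOOO
After move 5 (U'): U=OBYW F=GOGB R=GWYR B=RWGB L=BROO
Query: D face = YRYW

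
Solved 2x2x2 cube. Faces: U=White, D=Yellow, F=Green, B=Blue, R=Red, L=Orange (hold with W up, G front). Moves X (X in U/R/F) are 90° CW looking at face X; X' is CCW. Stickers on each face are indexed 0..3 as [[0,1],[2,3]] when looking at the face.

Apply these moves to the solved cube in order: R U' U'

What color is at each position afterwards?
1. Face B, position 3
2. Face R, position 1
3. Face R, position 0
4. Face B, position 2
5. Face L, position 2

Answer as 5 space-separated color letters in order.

After move 1 (R): R=RRRR U=WGWG F=GYGY D=YBYB B=WBWB
After move 2 (U'): U=GGWW F=OOGY R=GYRR B=RRWB L=WBOO
After move 3 (U'): U=GWGW F=WBGY R=OORR B=GYWB L=RROO
Query 1: B[3] = B
Query 2: R[1] = O
Query 3: R[0] = O
Query 4: B[2] = W
Query 5: L[2] = O

Answer: B O O W O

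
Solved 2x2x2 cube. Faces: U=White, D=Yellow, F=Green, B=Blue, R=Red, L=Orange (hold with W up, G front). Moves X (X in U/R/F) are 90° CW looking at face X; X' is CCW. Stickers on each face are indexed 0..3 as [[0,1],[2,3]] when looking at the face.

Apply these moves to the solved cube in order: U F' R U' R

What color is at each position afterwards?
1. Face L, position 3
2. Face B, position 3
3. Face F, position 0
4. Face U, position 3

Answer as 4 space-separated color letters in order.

After move 1 (U): U=WWWW F=RRGG R=BBRR B=OOBB L=GGOO
After move 2 (F'): F=RGRG U=WWBR R=YBYR D=GOYY L=GWOW
After move 3 (R): R=YYRB U=WGBG F=RORY D=GBYO B=ROWB
After move 4 (U'): U=GGWB F=GWRY R=RORB B=YYWB L=ROOW
After move 5 (R): R=RRBO U=GWWY F=GBRO D=GWYY B=BYGB
Query 1: L[3] = W
Query 2: B[3] = B
Query 3: F[0] = G
Query 4: U[3] = Y

Answer: W B G Y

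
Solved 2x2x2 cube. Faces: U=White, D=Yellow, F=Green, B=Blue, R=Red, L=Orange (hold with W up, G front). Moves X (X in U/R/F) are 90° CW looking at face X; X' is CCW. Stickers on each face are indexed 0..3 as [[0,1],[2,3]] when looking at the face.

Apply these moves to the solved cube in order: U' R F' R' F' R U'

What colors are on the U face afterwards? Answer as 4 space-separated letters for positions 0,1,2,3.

After move 1 (U'): U=WWWW F=OOGG R=GGRR B=RRBB L=BBOO
After move 2 (R): R=RGRG U=WOWG F=OYGY D=YBYR B=WRWB
After move 3 (F'): F=YYOG U=WORR R=BGYG D=BOYR L=BGOW
After move 4 (R'): R=GGBY U=WWRW F=YOOR D=BYYG B=RROB
After move 5 (F'): F=ORYO U=WWGB R=YGBY D=GWYG L=BWOR
After move 6 (R): R=BYYG U=WRGO F=OWYG D=GOYR B=BRWB
After move 7 (U'): U=ROWG F=BWYG R=OWYG B=BYWB L=BROR
Query: U face = ROWG

Answer: R O W G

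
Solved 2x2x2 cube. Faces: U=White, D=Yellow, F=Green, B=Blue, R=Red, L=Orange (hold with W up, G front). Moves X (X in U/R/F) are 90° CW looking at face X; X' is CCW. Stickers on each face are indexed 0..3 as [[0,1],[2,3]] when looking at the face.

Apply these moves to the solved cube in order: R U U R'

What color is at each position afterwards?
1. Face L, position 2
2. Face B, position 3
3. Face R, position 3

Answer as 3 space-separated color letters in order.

After move 1 (R): R=RRRR U=WGWG F=GYGY D=YBYB B=WBWB
After move 2 (U): U=WWGG F=RRGY R=WBRR B=OOWB L=GYOO
After move 3 (U): U=GWGW F=WBGY R=OORR B=GYWB L=RROO
After move 4 (R'): R=OROR U=GWGG F=WWGW D=YBYY B=BYBB
Query 1: L[2] = O
Query 2: B[3] = B
Query 3: R[3] = R

Answer: O B R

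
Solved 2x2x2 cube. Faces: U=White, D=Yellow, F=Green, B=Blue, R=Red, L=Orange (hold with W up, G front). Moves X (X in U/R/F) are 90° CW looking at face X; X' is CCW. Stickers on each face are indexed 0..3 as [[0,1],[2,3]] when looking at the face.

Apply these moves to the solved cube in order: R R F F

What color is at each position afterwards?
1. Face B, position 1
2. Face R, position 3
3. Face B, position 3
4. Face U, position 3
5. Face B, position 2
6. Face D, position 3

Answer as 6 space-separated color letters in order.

After move 1 (R): R=RRRR U=WGWG F=GYGY D=YBYB B=WBWB
After move 2 (R): R=RRRR U=WYWY F=GBGB D=YWYW B=GBGB
After move 3 (F): F=GGBB U=WYOO R=WRYR D=RRYW L=OYOW
After move 4 (F): F=BGBG U=WYWY R=OROR D=YWYW L=OROR
Query 1: B[1] = B
Query 2: R[3] = R
Query 3: B[3] = B
Query 4: U[3] = Y
Query 5: B[2] = G
Query 6: D[3] = W

Answer: B R B Y G W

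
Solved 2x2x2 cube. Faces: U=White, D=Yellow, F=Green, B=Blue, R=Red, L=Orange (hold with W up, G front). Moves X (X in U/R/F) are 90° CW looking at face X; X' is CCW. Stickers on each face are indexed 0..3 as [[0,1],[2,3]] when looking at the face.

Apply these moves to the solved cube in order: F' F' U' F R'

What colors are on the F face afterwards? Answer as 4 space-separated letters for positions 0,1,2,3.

After move 1 (F'): F=GGGG U=WWRR R=YRYR D=OOYY L=OWOW
After move 2 (F'): F=GGGG U=WWYY R=OROR D=WWYY L=OROR
After move 3 (U'): U=WYWY F=ORGG R=GGOR B=ORBB L=BBOR
After move 4 (F): F=GOGR U=WYRB R=WGYR D=OGYY L=BWOW
After move 5 (R'): R=GRWY U=WBRO F=GYGB D=OOYR B=YRGB
Query: F face = GYGB

Answer: G Y G B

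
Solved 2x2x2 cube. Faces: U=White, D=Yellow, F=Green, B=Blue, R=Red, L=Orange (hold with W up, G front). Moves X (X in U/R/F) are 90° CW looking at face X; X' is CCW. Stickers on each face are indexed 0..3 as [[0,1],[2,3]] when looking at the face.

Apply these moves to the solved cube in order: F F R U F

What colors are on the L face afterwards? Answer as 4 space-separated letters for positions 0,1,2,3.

After move 1 (F): F=GGGG U=WWOO R=WRWR D=RRYY L=OYOY
After move 2 (F): F=GGGG U=WWYY R=OROR D=WWYY L=OROR
After move 3 (R): R=OORR U=WGYG F=GWGY D=WBYB B=YBWB
After move 4 (U): U=YWGG F=OOGY R=YBRR B=ORWB L=GWOR
After move 5 (F): F=GOYO U=YWRW R=GBGR D=RYYB L=GWOB
Query: L face = GWOB

Answer: G W O B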